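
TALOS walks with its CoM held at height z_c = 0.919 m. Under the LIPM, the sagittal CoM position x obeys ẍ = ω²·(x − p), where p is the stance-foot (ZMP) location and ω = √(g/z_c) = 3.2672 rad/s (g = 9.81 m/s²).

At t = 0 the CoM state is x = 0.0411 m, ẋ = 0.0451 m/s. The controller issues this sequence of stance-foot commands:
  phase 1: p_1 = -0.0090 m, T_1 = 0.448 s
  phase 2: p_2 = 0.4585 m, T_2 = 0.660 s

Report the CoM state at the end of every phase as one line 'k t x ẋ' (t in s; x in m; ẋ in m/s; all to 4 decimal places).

1 0.4480 0.1333 0.4375
2 1.1080 -0.3945 -2.6133

phase 1: p=-0.0090, T=0.448, ωT=1.463706, cosh=2.276661, sinh=2.045284; start (x,ẋ)=(0.041100, 0.045100) → end (x,ẋ)=(0.133294, 0.437463)
phase 2: p=0.4585, T=0.660, ωT=2.156352, cosh=4.377655, sinh=4.261908; start (x,ẋ)=(0.133294, 0.437463) → end (x,ẋ)=(-0.394491, -2.613276)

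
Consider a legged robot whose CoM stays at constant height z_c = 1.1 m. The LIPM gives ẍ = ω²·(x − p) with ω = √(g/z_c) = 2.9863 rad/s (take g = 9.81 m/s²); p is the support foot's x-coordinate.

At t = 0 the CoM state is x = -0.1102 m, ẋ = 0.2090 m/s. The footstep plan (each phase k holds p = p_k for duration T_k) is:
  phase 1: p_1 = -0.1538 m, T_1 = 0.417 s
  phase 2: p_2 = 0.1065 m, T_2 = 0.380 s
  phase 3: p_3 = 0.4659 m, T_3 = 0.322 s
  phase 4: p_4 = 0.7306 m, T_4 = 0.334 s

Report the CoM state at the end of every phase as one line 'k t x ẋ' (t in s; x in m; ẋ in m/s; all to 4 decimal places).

phase 1: p=-0.1538, T=0.417, ωT=1.245287, cosh=1.880895, sinh=1.593037; start (x,ẋ)=(-0.110200, 0.209000) → end (x,ẋ)=(0.039698, 0.600525)
phase 2: p=0.1065, T=0.380, ωT=1.134794, cosh=1.716011, sinh=1.394522; start (x,ẋ)=(0.039698, 0.600525) → end (x,ẋ)=(0.272296, 0.752311)
phase 3: p=0.4659, T=0.322, ωT=0.961589, cosh=1.499067, sinh=1.116782; start (x,ẋ)=(0.272296, 0.752311) → end (x,ẋ)=(0.457015, 0.482086)
phase 4: p=0.7306, T=0.334, ωT=0.997424, cosh=1.540059, sinh=1.171230; start (x,ẋ)=(0.457015, 0.482086) → end (x,ẋ)=(0.498337, -0.214464)

1 0.4170 0.0397 0.6005
2 0.7970 0.2723 0.7523
3 1.1190 0.4570 0.4821
4 1.4530 0.4983 -0.2145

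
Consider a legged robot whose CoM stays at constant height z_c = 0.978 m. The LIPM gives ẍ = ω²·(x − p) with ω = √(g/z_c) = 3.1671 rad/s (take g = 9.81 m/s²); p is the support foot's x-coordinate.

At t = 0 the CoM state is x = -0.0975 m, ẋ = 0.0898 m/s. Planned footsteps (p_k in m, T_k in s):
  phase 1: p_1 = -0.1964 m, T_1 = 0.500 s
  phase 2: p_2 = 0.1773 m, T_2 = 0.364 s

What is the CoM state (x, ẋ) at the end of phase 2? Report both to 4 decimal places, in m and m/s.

x = 0.5106, ẋ = 1.4149

phase 1: p=-0.1964, T=0.500, ωT=1.583550, cosh=2.538733, sinh=2.333488; start (x,ẋ)=(-0.097500, 0.089800) → end (x,ẋ)=(0.120844, 0.958888)
phase 2: p=0.1773, T=0.364, ωT=1.152824, cosh=1.741435, sinh=1.425691; start (x,ẋ)=(0.120844, 0.958888) → end (x,ẋ)=(0.510636, 1.414927)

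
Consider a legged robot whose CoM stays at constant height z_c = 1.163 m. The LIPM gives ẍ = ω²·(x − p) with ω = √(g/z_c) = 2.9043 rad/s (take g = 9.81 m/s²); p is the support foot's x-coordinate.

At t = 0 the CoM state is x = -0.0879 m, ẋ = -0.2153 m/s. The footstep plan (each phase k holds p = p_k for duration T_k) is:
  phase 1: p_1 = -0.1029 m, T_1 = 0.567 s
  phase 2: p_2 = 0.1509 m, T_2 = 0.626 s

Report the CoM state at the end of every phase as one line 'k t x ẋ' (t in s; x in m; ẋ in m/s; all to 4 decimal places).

phase 1: p=-0.1029, T=0.567, ωT=1.646738, cosh=2.691350, sinh=2.498673; start (x,ẋ)=(-0.087900, -0.215300) → end (x,ẋ)=(-0.247760, -0.470594)
phase 2: p=0.1509, T=0.626, ωT=1.818092, cosh=3.161214, sinh=2.998879; start (x,ẋ)=(-0.247760, -0.470594) → end (x,ẋ)=(-1.595269, -4.959836)

1 0.5670 -0.2478 -0.4706
2 1.1930 -1.5953 -4.9598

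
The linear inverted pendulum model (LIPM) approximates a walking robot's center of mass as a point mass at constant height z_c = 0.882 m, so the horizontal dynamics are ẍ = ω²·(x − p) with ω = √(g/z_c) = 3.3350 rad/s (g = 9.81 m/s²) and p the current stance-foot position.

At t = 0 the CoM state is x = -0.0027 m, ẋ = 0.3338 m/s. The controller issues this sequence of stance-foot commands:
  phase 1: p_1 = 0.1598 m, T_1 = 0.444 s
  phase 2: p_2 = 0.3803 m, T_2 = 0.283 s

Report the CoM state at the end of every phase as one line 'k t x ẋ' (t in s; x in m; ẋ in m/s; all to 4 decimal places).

phase 1: p=0.1598, T=0.444, ωT=1.480740, cosh=2.311833, sinh=2.084364; start (x,ẋ)=(-0.002700, 0.333800) → end (x,ẋ)=(-0.007249, -0.357905)
phase 2: p=0.3803, T=0.283, ωT=0.943805, cosh=1.479443, sinh=1.090298; start (x,ẋ)=(-0.007249, -0.357905) → end (x,ẋ)=(-0.310065, -1.938684)

1 0.4440 -0.0072 -0.3579
2 0.7270 -0.3101 -1.9387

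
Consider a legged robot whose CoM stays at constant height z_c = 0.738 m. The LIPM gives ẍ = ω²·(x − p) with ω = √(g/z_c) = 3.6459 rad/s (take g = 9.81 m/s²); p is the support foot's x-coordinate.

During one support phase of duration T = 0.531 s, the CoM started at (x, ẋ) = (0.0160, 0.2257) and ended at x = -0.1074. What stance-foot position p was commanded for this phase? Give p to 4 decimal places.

ωT = 3.6459·0.531 = 1.935973; cosh(ωT) = 3.537534, sinh(ωT) = 3.393250
x(T) = p + (x₀−p)·cosh(ωT) + (ẋ₀/ω)·sinh(ωT) ⇒ p·(1 − cosh) = x(T) − x₀·cosh − (ẋ₀/ω)·sinh
numerator   = -0.1074 − (0.0160)·3.537534 − (0.2257/3.6459)·3.393250 = -0.374060
denominator = 1 − 3.537534 = -2.537534
p = -0.374060 / -2.537534 = 0.1474

p = 0.1474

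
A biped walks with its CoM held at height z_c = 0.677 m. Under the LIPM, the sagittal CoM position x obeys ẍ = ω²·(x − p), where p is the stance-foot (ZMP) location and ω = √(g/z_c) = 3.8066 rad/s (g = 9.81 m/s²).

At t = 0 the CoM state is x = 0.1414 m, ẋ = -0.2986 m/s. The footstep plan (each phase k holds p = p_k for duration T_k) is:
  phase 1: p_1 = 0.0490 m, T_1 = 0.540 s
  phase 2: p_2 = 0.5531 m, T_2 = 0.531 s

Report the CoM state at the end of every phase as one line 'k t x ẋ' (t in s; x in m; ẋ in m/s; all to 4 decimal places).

phase 1: p=0.0490, T=0.540, ωT=2.055564, cosh=3.969631, sinh=3.841611; start (x,ẋ)=(0.141400, -0.298600) → end (x,ẋ)=(0.114448, 0.165877)
phase 2: p=0.5531, T=0.531, ωT=2.021305, cosh=3.840324, sinh=3.707842; start (x,ẋ)=(0.114448, 0.165877) → end (x,ẋ)=(-0.969894, -5.554236)

1 0.5400 0.1144 0.1659
2 1.0710 -0.9699 -5.5542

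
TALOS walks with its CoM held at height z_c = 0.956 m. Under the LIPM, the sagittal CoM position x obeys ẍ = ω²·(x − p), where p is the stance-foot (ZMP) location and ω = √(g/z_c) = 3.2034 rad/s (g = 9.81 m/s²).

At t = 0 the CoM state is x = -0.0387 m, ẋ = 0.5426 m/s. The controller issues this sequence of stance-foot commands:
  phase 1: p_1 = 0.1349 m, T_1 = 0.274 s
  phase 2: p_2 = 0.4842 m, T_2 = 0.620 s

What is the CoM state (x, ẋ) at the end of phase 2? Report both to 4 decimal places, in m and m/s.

x = -0.8592, ẋ = -4.0872

phase 1: p=0.1349, T=0.274, ωT=0.877732, cosh=1.410581, sinh=0.994856; start (x,ẋ)=(-0.038700, 0.542600) → end (x,ẋ)=(0.058534, 0.212132)
phase 2: p=0.4842, T=0.620, ωT=1.986108, cosh=3.712173, sinh=3.574944; start (x,ẋ)=(0.058534, 0.212132) → end (x,ẋ)=(-0.859209, -4.087244)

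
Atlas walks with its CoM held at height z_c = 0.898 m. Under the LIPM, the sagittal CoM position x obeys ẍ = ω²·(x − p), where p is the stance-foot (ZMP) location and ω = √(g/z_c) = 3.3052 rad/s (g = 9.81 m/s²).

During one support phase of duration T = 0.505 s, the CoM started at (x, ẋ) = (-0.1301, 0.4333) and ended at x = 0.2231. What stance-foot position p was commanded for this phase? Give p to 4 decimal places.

ωT = 3.3052·0.505 = 1.669126; cosh(ωT) = 2.747969, sinh(ωT) = 2.559558
x(T) = p + (x₀−p)·cosh(ωT) + (ẋ₀/ω)·sinh(ωT) ⇒ p·(1 − cosh) = x(T) − x₀·cosh − (ẋ₀/ω)·sinh
numerator   = 0.2231 − (-0.1301)·2.747969 − (0.4333/3.3052)·2.559558 = 0.245062
denominator = 1 − 2.747969 = -1.747969
p = 0.245062 / -1.747969 = -0.1402

p = -0.1402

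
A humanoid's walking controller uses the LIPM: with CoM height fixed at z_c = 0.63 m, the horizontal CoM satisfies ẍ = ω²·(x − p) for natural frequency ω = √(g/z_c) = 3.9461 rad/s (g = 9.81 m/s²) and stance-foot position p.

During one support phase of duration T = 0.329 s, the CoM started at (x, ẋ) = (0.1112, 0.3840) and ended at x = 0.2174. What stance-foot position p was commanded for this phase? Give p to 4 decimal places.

ωT = 3.9461·0.329 = 1.298267; cosh(ωT) = 1.967974, sinh(ωT) = 1.694969
x(T) = p + (x₀−p)·cosh(ωT) + (ẋ₀/ω)·sinh(ωT) ⇒ p·(1 − cosh) = x(T) − x₀·cosh − (ẋ₀/ω)·sinh
numerator   = 0.2174 − (0.1112)·1.967974 − (0.3840/3.9461)·1.694969 = -0.166378
denominator = 1 − 1.967974 = -0.967974
p = -0.166378 / -0.967974 = 0.1719

p = 0.1719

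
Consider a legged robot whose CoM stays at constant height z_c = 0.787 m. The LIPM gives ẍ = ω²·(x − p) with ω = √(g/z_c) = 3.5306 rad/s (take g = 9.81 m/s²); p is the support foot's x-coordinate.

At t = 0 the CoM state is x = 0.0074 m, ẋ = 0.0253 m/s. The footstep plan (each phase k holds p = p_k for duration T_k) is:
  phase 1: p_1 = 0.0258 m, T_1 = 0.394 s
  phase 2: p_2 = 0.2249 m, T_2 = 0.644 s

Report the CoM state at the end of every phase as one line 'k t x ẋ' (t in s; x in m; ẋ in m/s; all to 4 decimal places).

phase 1: p=0.0258, T=0.394, ωT=1.391056, cosh=2.133953, sinh=1.885141; start (x,ẋ)=(0.007400, 0.025300) → end (x,ẋ)=(0.000044, -0.068475)
phase 2: p=0.2249, T=0.644, ωT=2.273706, cosh=4.909137, sinh=4.806207; start (x,ẋ)=(0.000044, -0.068475) → end (x,ẋ)=(-0.972164, -4.151690)

1 0.3940 0.0000 -0.0685
2 1.0380 -0.9722 -4.1517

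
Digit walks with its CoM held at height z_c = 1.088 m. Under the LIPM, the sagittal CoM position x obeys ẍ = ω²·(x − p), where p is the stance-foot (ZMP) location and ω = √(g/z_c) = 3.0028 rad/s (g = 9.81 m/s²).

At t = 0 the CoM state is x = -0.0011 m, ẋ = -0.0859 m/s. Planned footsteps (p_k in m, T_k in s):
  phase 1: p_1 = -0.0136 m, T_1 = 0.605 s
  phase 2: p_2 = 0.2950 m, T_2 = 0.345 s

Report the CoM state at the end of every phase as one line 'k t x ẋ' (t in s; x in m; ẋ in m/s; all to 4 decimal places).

phase 1: p=-0.0136, T=0.605, ωT=1.816694, cosh=3.157025, sinh=2.994463; start (x,ẋ)=(-0.001100, -0.085900) → end (x,ẋ)=(-0.059799, -0.158791)
phase 2: p=0.2950, T=0.345, ωT=1.035966, cosh=1.586355, sinh=1.231472; start (x,ẋ)=(-0.059799, -0.158791) → end (x,ẋ)=(-0.332958, -1.563896)

1 0.6050 -0.0598 -0.1588
2 0.9500 -0.3330 -1.5639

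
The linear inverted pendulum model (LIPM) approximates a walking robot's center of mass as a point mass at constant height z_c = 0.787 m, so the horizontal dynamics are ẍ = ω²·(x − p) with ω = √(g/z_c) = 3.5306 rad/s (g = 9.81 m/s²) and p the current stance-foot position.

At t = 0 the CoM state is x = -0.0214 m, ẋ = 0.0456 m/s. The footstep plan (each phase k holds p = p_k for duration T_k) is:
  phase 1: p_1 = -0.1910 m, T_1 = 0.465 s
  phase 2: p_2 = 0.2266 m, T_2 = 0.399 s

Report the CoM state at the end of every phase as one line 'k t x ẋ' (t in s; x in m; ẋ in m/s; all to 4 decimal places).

phase 1: p=-0.1910, T=0.465, ωT=1.641729, cosh=2.678868, sinh=2.485223; start (x,ẋ)=(-0.021400, 0.045600) → end (x,ẋ)=(0.295434, 1.610282)
phase 2: p=0.2266, T=0.399, ωT=1.408709, cosh=2.167566, sinh=1.923107; start (x,ẋ)=(0.295434, 1.610282) → end (x,ẋ)=(1.252919, 3.957758)

1 0.4650 0.2954 1.6103
2 0.8640 1.2529 3.9578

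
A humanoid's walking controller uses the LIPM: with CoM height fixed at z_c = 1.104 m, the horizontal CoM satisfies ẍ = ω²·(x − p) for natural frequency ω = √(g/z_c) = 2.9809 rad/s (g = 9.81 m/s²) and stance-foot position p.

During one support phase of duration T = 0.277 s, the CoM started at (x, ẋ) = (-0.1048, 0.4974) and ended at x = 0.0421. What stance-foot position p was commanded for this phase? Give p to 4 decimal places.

p = -0.0852

ωT = 2.9809·0.277 = 0.825709; cosh(ωT) = 1.360712, sinh(ωT) = 0.922788
x(T) = p + (x₀−p)·cosh(ωT) + (ẋ₀/ω)·sinh(ωT) ⇒ p·(1 − cosh) = x(T) − x₀·cosh − (ẋ₀/ω)·sinh
numerator   = 0.0421 − (-0.1048)·1.360712 − (0.4974/2.9809)·0.922788 = 0.030724
denominator = 1 − 1.360712 = -0.360712
p = 0.030724 / -0.360712 = -0.0852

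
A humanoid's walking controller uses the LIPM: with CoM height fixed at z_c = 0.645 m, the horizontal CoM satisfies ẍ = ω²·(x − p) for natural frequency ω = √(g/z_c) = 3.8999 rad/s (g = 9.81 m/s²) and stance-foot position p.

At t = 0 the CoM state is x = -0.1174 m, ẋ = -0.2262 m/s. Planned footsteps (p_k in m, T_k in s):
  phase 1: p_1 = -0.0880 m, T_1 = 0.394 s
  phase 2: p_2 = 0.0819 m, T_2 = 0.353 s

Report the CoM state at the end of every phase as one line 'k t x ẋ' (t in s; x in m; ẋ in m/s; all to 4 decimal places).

1 0.3940 -0.2881 -0.8042
2 0.7470 -1.0801 -4.3705

phase 1: p=-0.0880, T=0.394, ωT=1.536561, cosh=2.431847, sinh=2.216727; start (x,ẋ)=(-0.117400, -0.226200) → end (x,ẋ)=(-0.288070, -0.804247)
phase 2: p=0.0819, T=0.353, ωT=1.376665, cosh=2.107043, sinh=1.854624; start (x,ẋ)=(-0.288070, -0.804247) → end (x,ẋ)=(-1.080107, -4.370518)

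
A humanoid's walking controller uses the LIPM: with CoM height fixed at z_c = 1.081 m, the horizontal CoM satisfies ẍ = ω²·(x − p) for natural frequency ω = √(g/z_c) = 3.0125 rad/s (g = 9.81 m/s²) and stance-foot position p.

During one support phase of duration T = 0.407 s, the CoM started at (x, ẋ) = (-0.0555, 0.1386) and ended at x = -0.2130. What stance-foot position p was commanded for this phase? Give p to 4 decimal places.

ωT = 3.0125·0.407 = 1.226087; cosh(ωT) = 1.850654, sinh(ωT) = 1.557216
x(T) = p + (x₀−p)·cosh(ωT) + (ẋ₀/ω)·sinh(ωT) ⇒ p·(1 − cosh) = x(T) − x₀·cosh − (ẋ₀/ω)·sinh
numerator   = -0.2130 − (-0.0555)·1.850654 − (0.1386/3.0125)·1.557216 = -0.181934
denominator = 1 − 1.850654 = -0.850654
p = -0.181934 / -0.850654 = 0.2139

p = 0.2139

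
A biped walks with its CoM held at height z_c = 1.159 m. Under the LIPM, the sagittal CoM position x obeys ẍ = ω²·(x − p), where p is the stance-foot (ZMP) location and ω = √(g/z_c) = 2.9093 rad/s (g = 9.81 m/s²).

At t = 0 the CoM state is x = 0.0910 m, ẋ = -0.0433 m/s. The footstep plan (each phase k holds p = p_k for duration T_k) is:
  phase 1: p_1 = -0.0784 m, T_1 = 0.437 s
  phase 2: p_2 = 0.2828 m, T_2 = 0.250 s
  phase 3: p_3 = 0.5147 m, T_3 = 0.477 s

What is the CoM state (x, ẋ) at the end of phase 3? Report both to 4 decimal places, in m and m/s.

x = 0.7892, ẋ = 1.0756

phase 1: p=-0.0784, T=0.437, ωT=1.271364, cosh=1.923081, sinh=1.642632; start (x,ẋ)=(0.091000, -0.043300) → end (x,ẋ)=(0.222922, 0.726278)
phase 2: p=0.2828, T=0.250, ωT=0.727325, cosh=1.276369, sinh=0.793169; start (x,ẋ)=(0.222922, 0.726278) → end (x,ẋ)=(0.404380, 0.788826)
phase 3: p=0.5147, T=0.477, ωT=1.387736, cosh=2.127705, sinh=1.878066; start (x,ẋ)=(0.404380, 0.788826) → end (x,ẋ)=(0.789190, 1.075620)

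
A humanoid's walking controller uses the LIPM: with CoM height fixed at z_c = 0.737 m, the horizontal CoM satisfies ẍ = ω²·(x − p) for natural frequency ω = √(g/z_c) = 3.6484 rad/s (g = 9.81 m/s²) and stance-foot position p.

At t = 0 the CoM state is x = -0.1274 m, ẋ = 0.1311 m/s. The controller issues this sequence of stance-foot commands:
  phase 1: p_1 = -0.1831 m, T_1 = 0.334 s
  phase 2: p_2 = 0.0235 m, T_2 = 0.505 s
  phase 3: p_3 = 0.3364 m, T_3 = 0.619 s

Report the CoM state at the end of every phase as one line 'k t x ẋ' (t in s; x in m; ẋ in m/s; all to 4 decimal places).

phase 1: p=-0.1831, T=0.334, ωT=1.218566, cosh=1.838993, sinh=1.543339; start (x,ẋ)=(-0.127400, 0.131100) → end (x,ẋ)=(-0.025210, 0.554723)
phase 2: p=0.0235, T=0.505, ωT=1.842442, cosh=3.235182, sinh=3.076752; start (x,ẋ)=(-0.025210, 0.554723) → end (x,ẋ)=(0.333719, 1.247845)
phase 3: p=0.3364, T=0.619, ωT=2.258360, cosh=4.835952, sinh=4.731430; start (x,ẋ)=(0.333719, 1.247845) → end (x,ẋ)=(1.941706, 5.988247)

1 0.3340 -0.0252 0.5547
2 0.8390 0.3337 1.2478
3 1.4580 1.9417 5.9882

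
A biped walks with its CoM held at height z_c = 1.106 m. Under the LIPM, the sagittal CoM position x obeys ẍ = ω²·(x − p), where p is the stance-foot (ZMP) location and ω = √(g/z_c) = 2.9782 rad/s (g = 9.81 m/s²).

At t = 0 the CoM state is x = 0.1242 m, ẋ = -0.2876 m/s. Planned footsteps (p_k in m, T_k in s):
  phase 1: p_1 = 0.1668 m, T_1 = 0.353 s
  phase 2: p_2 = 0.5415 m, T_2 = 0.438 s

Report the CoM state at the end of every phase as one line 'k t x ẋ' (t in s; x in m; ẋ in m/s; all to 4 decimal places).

1 0.3530 -0.0229 -0.6211
2 0.7910 -0.9311 -4.0982

phase 1: p=0.1668, T=0.353, ωT=1.051305, cosh=1.605432, sinh=1.255950; start (x,ẋ)=(0.124200, -0.287600) → end (x,ẋ)=(-0.022876, -0.621066)
phase 2: p=0.5415, T=0.438, ωT=1.304452, cosh=1.978494, sinh=1.707173; start (x,ẋ)=(-0.022876, -0.621066) → end (x,ẋ)=(-0.931125, -4.098237)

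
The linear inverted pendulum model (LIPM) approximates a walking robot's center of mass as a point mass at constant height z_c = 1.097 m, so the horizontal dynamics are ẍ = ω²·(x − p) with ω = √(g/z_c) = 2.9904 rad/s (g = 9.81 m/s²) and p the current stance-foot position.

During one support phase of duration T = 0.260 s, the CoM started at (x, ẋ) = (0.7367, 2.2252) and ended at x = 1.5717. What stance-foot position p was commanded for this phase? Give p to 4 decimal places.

ωT = 2.9904·0.260 = 0.777504; cosh(ωT) = 1.317793, sinh(ωT) = 0.858241
x(T) = p + (x₀−p)·cosh(ωT) + (ẋ₀/ω)·sinh(ωT) ⇒ p·(1 − cosh) = x(T) − x₀·cosh − (ẋ₀/ω)·sinh
numerator   = 1.5717 − (0.7367)·1.317793 − (2.2252/2.9904)·0.858241 = -0.037748
denominator = 1 − 1.317793 = -0.317793
p = -0.037748 / -0.317793 = 0.1188

p = 0.1188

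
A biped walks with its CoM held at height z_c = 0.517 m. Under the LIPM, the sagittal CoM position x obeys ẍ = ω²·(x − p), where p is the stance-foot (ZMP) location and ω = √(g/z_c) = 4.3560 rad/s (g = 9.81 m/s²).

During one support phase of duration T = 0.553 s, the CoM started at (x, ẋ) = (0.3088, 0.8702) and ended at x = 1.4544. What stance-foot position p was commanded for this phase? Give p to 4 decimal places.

ωT = 4.3560·0.553 = 2.408868; cosh(ωT) = 5.605641, sinh(ωT) = 5.515724
x(T) = p + (x₀−p)·cosh(ωT) + (ẋ₀/ω)·sinh(ωT) ⇒ p·(1 − cosh) = x(T) − x₀·cosh − (ẋ₀/ω)·sinh
numerator   = 1.4544 − (0.3088)·5.605641 − (0.8702/4.3560)·5.515724 = -1.378500
denominator = 1 − 5.605641 = -4.605641
p = -1.378500 / -4.605641 = 0.2993

p = 0.2993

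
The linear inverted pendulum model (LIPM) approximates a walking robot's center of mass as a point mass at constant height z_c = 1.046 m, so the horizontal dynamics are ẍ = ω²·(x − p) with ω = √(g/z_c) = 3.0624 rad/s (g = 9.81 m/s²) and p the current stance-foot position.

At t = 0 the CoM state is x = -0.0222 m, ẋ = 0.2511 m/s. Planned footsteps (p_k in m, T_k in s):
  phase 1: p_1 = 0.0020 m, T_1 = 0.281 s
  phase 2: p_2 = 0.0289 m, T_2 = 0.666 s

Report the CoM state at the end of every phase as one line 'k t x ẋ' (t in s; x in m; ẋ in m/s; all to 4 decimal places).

phase 1: p=0.0020, T=0.281, ωT=0.860534, cosh=1.393680, sinh=0.970744; start (x,ẋ)=(-0.022200, 0.251100) → end (x,ẋ)=(0.047869, 0.278011)
phase 2: p=0.0289, T=0.666, ωT=2.039558, cosh=3.908650, sinh=3.778564; start (x,ẋ)=(0.047869, 0.278011) → end (x,ẋ)=(0.446068, 1.306143)

1 0.2810 0.0479 0.2780
2 0.9470 0.4461 1.3061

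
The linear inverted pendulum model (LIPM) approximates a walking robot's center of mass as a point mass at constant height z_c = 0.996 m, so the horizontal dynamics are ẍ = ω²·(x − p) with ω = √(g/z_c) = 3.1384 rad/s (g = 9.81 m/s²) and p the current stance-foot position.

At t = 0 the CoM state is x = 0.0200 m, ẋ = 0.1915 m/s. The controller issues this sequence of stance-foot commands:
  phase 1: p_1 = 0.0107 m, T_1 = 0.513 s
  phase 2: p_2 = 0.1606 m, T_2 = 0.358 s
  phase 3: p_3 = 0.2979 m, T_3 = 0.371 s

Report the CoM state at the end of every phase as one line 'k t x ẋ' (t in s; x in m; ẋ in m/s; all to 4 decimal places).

1 0.5130 0.1814 0.5682
2 0.8710 0.4450 1.0562
3 1.2420 1.0431 2.5243

phase 1: p=0.0107, T=0.513, ωT=1.609999, cosh=2.601347, sinh=2.401460; start (x,ẋ)=(0.020000, 0.191500) → end (x,ẋ)=(0.181426, 0.568250)
phase 2: p=0.1606, T=0.358, ωT=1.123547, cosh=1.700435, sinh=1.375310; start (x,ẋ)=(0.181426, 0.568250) → end (x,ẋ)=(0.445031, 1.056161)
phase 3: p=0.2979, T=0.371, ωT=1.164346, cosh=1.757977, sinh=1.445851; start (x,ẋ)=(0.445031, 1.056161) → end (x,ẋ)=(1.043123, 2.524338)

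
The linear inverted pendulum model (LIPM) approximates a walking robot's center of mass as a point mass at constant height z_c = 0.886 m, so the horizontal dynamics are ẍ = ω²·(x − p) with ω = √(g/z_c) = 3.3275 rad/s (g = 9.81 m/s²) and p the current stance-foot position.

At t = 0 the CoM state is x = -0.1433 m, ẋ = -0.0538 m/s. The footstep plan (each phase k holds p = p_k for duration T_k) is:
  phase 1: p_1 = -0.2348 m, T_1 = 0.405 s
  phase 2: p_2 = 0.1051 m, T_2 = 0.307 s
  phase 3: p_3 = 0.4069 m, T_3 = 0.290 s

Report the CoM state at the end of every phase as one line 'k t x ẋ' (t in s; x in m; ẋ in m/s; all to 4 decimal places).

phase 1: p=-0.2348, T=0.405, ωT=1.347638, cosh=2.054088, sinh=1.794235; start (x,ẋ)=(-0.143300, -0.053800) → end (x,ẋ)=(-0.075861, 0.435774)
phase 2: p=0.1051, T=0.307, ωT=1.021543, cosh=1.568757, sinh=1.208718; start (x,ẋ)=(-0.075861, 0.435774) → end (x,ẋ)=(-0.020488, -0.044202)
phase 3: p=0.4069, T=0.290, ωT=0.964975, cosh=1.502857, sinh=1.121865; start (x,ẋ)=(-0.020488, -0.044202) → end (x,ẋ)=(-0.250306, -1.661870)

1 0.4050 -0.0759 0.4358
2 0.7120 -0.0205 -0.0442
3 1.0020 -0.2503 -1.6619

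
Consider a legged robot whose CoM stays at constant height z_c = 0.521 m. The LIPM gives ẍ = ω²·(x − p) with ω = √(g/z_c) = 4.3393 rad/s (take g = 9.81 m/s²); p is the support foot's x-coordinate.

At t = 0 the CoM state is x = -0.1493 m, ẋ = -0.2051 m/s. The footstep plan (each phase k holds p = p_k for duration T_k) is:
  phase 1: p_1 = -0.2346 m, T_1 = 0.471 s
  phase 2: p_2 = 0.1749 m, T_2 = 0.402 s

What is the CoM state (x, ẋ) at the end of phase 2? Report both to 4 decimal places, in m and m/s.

x = -0.1909, ẋ = -1.2899

phase 1: p=-0.2346, T=0.471, ωT=2.043810, cosh=3.924751, sinh=3.795217; start (x,ẋ)=(-0.149300, -0.205100) → end (x,ẋ)=(-0.079202, 0.599804)
phase 2: p=0.1749, T=0.402, ωT=1.744399, cosh=2.948605, sinh=2.773854; start (x,ẋ)=(-0.079202, 0.599804) → end (x,ẋ)=(-0.190928, -1.289939)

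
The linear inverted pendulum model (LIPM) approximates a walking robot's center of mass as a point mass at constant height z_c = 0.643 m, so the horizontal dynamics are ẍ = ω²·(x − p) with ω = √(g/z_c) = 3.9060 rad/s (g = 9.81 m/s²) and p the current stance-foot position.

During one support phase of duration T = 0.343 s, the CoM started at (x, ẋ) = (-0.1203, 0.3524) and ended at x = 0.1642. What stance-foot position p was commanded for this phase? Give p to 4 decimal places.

ωT = 3.9060·0.343 = 1.339758; cosh(ωT) = 2.040014, sinh(ωT) = 1.778105
x(T) = p + (x₀−p)·cosh(ωT) + (ẋ₀/ω)·sinh(ωT) ⇒ p·(1 − cosh) = x(T) − x₀·cosh − (ẋ₀/ω)·sinh
numerator   = 0.1642 − (-0.1203)·2.040014 − (0.3524/3.9060)·1.778105 = 0.249193
denominator = 1 − 2.040014 = -1.040014
p = 0.249193 / -1.040014 = -0.2396

p = -0.2396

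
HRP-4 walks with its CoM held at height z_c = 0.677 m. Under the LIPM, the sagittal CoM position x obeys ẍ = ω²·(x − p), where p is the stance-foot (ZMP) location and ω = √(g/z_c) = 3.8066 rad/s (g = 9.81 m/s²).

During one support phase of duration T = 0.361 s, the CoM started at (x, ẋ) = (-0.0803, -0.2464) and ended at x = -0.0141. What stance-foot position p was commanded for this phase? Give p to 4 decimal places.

ωT = 3.8066·0.361 = 1.374183; cosh(ωT) = 2.102446, sinh(ωT) = 1.849399
x(T) = p + (x₀−p)·cosh(ωT) + (ẋ₀/ω)·sinh(ωT) ⇒ p·(1 − cosh) = x(T) − x₀·cosh − (ẋ₀/ω)·sinh
numerator   = -0.0141 − (-0.0803)·2.102446 − (-0.2464/3.8066)·1.849399 = 0.274437
denominator = 1 − 2.102446 = -1.102446
p = 0.274437 / -1.102446 = -0.2489

p = -0.2489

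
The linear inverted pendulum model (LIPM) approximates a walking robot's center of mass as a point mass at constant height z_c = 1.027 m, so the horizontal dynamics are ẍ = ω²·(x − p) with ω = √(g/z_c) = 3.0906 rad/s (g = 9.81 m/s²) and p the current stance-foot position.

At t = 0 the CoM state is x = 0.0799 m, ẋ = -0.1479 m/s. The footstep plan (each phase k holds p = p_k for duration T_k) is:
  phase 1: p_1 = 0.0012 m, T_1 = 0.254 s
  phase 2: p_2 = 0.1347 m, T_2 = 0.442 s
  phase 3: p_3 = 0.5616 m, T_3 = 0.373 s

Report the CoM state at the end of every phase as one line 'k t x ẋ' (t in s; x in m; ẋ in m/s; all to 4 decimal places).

1 0.2540 0.0639 0.0153
2 0.6960 -0.0041 -0.3691
3 1.0690 -0.5937 -3.1352

phase 1: p=0.0012, T=0.254, ωT=0.785012, cosh=1.324274, sinh=0.868160; start (x,ẋ)=(0.079900, -0.147900) → end (x,ẋ)=(0.063875, 0.015303)
phase 2: p=0.1347, T=0.442, ωT=1.366045, cosh=2.087466, sinh=1.832352; start (x,ẋ)=(0.063875, 0.015303) → end (x,ẋ)=(-0.004073, -0.369144)
phase 3: p=0.5616, T=0.373, ωT=1.152794, cosh=1.741391, sinh=1.425638; start (x,ẋ)=(-0.004073, -0.369144) → end (x,ẋ)=(-0.593737, -3.135221)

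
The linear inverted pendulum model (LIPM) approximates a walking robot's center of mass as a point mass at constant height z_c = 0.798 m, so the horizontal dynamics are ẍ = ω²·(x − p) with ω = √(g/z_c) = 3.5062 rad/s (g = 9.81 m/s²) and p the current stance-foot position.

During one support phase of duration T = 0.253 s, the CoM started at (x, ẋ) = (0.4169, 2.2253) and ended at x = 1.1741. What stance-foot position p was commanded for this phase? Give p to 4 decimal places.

p = 0.1373

ωT = 3.5062·0.253 = 0.887069; cosh(ωT) = 1.419932, sinh(ωT) = 1.008070
x(T) = p + (x₀−p)·cosh(ωT) + (ẋ₀/ω)·sinh(ωT) ⇒ p·(1 − cosh) = x(T) − x₀·cosh − (ẋ₀/ω)·sinh
numerator   = 1.1741 − (0.4169)·1.419932 − (2.2253/3.5062)·1.008070 = -0.057667
denominator = 1 − 1.419932 = -0.419932
p = -0.057667 / -0.419932 = 0.1373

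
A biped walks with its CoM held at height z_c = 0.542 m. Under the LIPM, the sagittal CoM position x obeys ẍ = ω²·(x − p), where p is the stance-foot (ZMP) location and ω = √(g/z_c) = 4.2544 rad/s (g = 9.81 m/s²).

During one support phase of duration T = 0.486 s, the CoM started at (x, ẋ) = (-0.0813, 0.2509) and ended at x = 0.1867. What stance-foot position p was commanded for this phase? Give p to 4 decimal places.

ωT = 4.2544·0.486 = 2.067638; cosh(ωT) = 4.016307, sinh(ωT) = 3.889823
x(T) = p + (x₀−p)·cosh(ωT) + (ẋ₀/ω)·sinh(ωT) ⇒ p·(1 − cosh) = x(T) − x₀·cosh − (ẋ₀/ω)·sinh
numerator   = 0.1867 − (-0.0813)·4.016307 − (0.2509/4.2544)·3.889823 = 0.283826
denominator = 1 − 4.016307 = -3.016307
p = 0.283826 / -3.016307 = -0.0941

p = -0.0941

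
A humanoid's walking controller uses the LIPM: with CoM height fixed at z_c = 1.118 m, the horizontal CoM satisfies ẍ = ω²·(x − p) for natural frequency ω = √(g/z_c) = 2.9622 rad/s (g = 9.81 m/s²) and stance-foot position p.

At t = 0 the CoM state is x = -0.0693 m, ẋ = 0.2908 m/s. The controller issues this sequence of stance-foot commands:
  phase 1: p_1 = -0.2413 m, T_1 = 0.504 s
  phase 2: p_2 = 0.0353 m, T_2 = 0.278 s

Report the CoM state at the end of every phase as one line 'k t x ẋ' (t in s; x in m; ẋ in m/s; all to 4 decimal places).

phase 1: p=-0.2413, T=0.504, ωT=1.492949, cosh=2.337454, sinh=2.112745; start (x,ẋ)=(-0.069300, 0.290800) → end (x,ẋ)=(0.368151, 1.756172)
phase 2: p=0.0353, T=0.278, ωT=0.823492, cosh=1.358669, sinh=0.919772; start (x,ẋ)=(0.368151, 1.756172) → end (x,ẋ)=(1.032831, 3.292925)

1 0.5040 0.3682 1.7562
2 0.7820 1.0328 3.2929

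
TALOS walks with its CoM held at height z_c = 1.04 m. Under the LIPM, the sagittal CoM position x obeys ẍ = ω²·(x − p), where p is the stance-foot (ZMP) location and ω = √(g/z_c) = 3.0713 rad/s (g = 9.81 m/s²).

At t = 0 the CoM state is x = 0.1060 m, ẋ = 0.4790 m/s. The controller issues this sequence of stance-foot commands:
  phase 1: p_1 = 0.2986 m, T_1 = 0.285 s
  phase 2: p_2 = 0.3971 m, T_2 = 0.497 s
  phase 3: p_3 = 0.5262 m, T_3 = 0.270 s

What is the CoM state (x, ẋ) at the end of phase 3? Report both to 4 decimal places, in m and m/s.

x = -0.6444, ẋ = -3.3512

phase 1: p=0.2986, T=0.285, ωT=0.875320, cosh=1.408186, sinh=0.991458; start (x,ẋ)=(0.106000, 0.479000) → end (x,ẋ)=(0.182011, 0.088042)
phase 2: p=0.3971, T=0.497, ωT=1.526436, cosh=2.409528, sinh=2.192219; start (x,ẋ)=(0.182011, 0.088042) → end (x,ẋ)=(-0.058321, -1.236046)
phase 3: p=0.5262, T=0.270, ωT=0.829251, cosh=1.363989, sinh=0.927613; start (x,ẋ)=(-0.058321, -1.236046) → end (x,ẋ)=(-0.644398, -3.351240)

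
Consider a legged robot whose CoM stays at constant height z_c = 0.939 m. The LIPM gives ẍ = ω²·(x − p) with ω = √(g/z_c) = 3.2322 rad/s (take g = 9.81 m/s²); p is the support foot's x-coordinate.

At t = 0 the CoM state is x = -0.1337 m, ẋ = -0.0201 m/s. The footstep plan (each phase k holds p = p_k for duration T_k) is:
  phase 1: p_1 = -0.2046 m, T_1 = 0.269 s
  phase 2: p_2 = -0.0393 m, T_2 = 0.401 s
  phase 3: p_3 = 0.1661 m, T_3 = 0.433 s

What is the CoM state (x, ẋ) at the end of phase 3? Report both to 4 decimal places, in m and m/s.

x = -0.3614, ẋ = -1.5123

phase 1: p=-0.2046, T=0.269, ωT=0.869462, cosh=1.402402, sinh=0.983225; start (x,ẋ)=(-0.133700, -0.020100) → end (x,ẋ)=(-0.111284, 0.197130)
phase 2: p=-0.0393, T=0.401, ωT=1.296112, cosh=1.964326, sinh=1.690733; start (x,ẋ)=(-0.111284, 0.197130) → end (x,ẋ)=(-0.077583, -0.006149)
phase 3: p=0.1661, T=0.433, ωT=1.399543, cosh=2.150028, sinh=1.903318; start (x,ẋ)=(-0.077583, -0.006149) → end (x,ẋ)=(-0.361446, -1.512336)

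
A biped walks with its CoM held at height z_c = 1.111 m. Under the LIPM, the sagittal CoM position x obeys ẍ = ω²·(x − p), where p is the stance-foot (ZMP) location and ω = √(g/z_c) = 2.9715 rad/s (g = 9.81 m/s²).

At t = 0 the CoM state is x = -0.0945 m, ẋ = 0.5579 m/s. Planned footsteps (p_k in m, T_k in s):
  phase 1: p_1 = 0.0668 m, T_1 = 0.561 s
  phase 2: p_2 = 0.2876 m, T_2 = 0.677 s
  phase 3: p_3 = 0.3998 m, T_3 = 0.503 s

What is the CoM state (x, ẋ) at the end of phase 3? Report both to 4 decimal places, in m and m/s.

phase 1: p=0.0668, T=0.561, ωT=1.667012, cosh=2.742563, sinh=2.553753; start (x,ẋ)=(-0.094500, 0.557900) → end (x,ẋ)=(0.103892, 0.306055)
phase 2: p=0.2876, T=0.677, ωT=2.011706, cosh=3.804909, sinh=3.671148; start (x,ẋ)=(0.103892, 0.306055) → end (x,ẋ)=(-0.033274, -0.839522)
phase 3: p=0.3998, T=0.503, ωT=1.494664, cosh=2.341082, sinh=2.116758; start (x,ẋ)=(-0.033274, -0.839522) → end (x,ẋ)=(-1.212099, -4.689406)

x = -1.2121, ẋ = -4.6894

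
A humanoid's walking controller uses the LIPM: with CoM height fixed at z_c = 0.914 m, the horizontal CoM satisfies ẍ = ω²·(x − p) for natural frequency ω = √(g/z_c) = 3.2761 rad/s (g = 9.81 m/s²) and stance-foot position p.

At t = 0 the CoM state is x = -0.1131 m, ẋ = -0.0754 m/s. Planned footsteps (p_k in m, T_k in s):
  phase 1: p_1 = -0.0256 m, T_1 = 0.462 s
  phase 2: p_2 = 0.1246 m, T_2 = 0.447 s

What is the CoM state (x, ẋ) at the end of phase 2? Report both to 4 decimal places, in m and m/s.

phase 1: p=-0.0256, T=0.462, ωT=1.513558, cosh=2.381496, sinh=2.161371; start (x,ẋ)=(-0.113100, -0.075400) → end (x,ẋ)=(-0.283725, -0.799141)
phase 2: p=0.1246, T=0.447, ωT=1.464417, cosh=2.278116, sinh=2.046903; start (x,ẋ)=(-0.283725, -0.799141) → end (x,ẋ)=(-1.304914, -4.558707)

x = -1.3049, ẋ = -4.5587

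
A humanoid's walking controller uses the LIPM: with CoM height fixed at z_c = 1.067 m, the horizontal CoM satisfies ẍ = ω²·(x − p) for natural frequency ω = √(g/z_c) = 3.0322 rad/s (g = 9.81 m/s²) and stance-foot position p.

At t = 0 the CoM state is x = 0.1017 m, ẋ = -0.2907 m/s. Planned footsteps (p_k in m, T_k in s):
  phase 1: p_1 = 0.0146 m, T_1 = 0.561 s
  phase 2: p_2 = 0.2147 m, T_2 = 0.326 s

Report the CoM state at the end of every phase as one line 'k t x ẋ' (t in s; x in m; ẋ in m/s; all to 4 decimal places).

1 0.5610 0.0073 -0.1235
2 0.8870 -0.1498 -0.9170

phase 1: p=0.0146, T=0.561, ωT=1.701064, cosh=2.831133, sinh=2.648643; start (x,ẋ)=(0.101700, -0.290700) → end (x,ẋ)=(0.007264, -0.123491)
phase 2: p=0.2147, T=0.326, ωT=0.988497, cosh=1.529664, sinh=1.157529; start (x,ẋ)=(0.007264, -0.123491) → end (x,ẋ)=(-0.149750, -0.916973)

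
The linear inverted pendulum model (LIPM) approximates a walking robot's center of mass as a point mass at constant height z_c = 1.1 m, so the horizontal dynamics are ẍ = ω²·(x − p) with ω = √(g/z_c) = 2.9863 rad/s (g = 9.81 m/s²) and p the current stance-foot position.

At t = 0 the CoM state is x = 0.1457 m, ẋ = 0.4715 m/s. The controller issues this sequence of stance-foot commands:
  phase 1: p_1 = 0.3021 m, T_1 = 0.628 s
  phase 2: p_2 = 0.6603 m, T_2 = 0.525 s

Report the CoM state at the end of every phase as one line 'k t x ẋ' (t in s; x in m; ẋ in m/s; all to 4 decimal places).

phase 1: p=0.3021, T=0.628, ωT=1.875396, cosh=3.338349, sinh=3.185055; start (x,ẋ)=(0.145700, 0.471500) → end (x,ẋ)=(0.282863, 0.086428)
phase 2: p=0.6603, T=0.525, ωT=1.567808, cosh=2.502311, sinh=2.293810; start (x,ẋ)=(0.282863, 0.086428) → end (x,ẋ)=(-0.217778, -2.369173)

1 0.6280 0.2829 0.0864
2 1.1530 -0.2178 -2.3692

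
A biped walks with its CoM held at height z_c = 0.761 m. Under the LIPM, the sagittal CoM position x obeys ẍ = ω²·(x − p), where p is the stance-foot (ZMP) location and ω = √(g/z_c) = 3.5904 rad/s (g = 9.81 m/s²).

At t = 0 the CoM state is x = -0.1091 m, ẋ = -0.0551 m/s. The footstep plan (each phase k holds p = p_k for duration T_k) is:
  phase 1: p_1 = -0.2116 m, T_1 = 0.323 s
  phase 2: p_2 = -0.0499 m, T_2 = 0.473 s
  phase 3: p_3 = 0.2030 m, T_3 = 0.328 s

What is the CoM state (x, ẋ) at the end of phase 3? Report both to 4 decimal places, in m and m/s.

phase 1: p=-0.2116, T=0.323, ωT=1.159699, cosh=1.751277, sinh=1.437697; start (x,ẋ)=(-0.109100, -0.055100) → end (x,ẋ)=(-0.054158, 0.432600)
phase 2: p=-0.0499, T=0.473, ωT=1.698259, cosh=2.823714, sinh=2.640712; start (x,ẋ)=(-0.054158, 0.432600) → end (x,ẋ)=(0.256252, 1.181171)
phase 3: p=0.2030, T=0.328, ωT=1.177651, cosh=1.777370, sinh=1.469369; start (x,ẋ)=(0.256252, 1.181171) → end (x,ẋ)=(0.781041, 2.380314)

x = 0.7810, ẋ = 2.3803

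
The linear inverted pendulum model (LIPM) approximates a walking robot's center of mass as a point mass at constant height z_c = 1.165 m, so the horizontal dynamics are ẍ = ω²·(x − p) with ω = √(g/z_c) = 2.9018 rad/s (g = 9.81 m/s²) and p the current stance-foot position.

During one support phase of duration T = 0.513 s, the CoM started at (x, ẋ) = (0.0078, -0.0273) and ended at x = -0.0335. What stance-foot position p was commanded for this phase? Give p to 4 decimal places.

ωT = 2.9018·0.513 = 1.488623; cosh(ωT) = 2.328337, sinh(ωT) = 2.102654
x(T) = p + (x₀−p)·cosh(ωT) + (ẋ₀/ω)·sinh(ωT) ⇒ p·(1 − cosh) = x(T) − x₀·cosh − (ẋ₀/ω)·sinh
numerator   = -0.0335 − (0.0078)·2.328337 − (-0.0273/2.9018)·2.102654 = -0.031879
denominator = 1 − 2.328337 = -1.328337
p = -0.031879 / -1.328337 = 0.0240

p = 0.0240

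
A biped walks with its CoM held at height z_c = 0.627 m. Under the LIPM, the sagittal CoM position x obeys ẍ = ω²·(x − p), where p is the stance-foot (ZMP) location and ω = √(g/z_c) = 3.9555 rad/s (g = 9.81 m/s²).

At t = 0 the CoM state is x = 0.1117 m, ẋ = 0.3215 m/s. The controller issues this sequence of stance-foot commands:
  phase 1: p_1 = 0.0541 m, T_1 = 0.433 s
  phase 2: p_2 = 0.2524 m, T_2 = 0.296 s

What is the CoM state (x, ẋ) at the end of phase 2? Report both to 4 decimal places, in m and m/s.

phase 1: p=0.0541, T=0.433, ωT=1.712731, cosh=2.862228, sinh=2.681856; start (x,ẋ)=(0.111700, 0.321500) → end (x,ẋ)=(0.436944, 1.531232)
phase 2: p=0.2524, T=0.296, ωT=1.170828, cosh=1.767386, sinh=1.457276; start (x,ẋ)=(0.436944, 1.531232) → end (x,ẋ)=(1.142692, 3.770034)

x = 1.1427, ẋ = 3.7700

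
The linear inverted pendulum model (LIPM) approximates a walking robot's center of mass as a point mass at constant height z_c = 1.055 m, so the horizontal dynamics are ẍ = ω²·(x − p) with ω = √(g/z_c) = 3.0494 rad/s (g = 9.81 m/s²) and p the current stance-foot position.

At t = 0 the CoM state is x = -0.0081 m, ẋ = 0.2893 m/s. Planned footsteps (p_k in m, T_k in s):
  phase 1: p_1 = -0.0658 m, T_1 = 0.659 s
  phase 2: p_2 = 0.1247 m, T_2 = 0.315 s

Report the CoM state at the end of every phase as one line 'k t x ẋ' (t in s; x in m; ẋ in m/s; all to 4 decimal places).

phase 1: p=-0.0658, T=0.659, ωT=2.009555, cosh=3.797021, sinh=3.662973; start (x,ẋ)=(-0.008100, 0.289300) → end (x,ẋ)=(0.500798, 1.742980)
phase 2: p=0.1247, T=0.315, ωT=0.960561, cosh=1.497920, sinh=1.115242; start (x,ẋ)=(0.500798, 1.742980) → end (x,ẋ)=(1.325517, 3.889887)

1 0.6590 0.5008 1.7430
2 0.9740 1.3255 3.8899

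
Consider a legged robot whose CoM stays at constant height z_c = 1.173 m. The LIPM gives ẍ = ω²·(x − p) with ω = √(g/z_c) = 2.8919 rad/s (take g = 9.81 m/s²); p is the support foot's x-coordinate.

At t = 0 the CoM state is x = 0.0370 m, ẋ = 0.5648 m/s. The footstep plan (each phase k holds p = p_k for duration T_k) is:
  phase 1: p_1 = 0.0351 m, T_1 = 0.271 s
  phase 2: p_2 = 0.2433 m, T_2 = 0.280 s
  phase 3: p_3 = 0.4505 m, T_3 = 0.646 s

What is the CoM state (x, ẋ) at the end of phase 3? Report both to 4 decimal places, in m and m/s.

phase 1: p=0.0351, T=0.271, ωT=0.783705, cosh=1.323140, sinh=0.866429; start (x,ẋ)=(0.037000, 0.564800) → end (x,ẋ)=(0.206831, 0.752070)
phase 2: p=0.2433, T=0.280, ωT=0.809732, cosh=1.346141, sinh=0.901164; start (x,ẋ)=(0.206831, 0.752070) → end (x,ẋ)=(0.428565, 0.917352)
phase 3: p=0.4505, T=0.646, ωT=1.868167, cosh=3.315412, sinh=3.161005; start (x,ẋ)=(0.428565, 0.917352) → end (x,ẋ)=(1.380494, 2.840890)

x = 1.3805, ẋ = 2.8409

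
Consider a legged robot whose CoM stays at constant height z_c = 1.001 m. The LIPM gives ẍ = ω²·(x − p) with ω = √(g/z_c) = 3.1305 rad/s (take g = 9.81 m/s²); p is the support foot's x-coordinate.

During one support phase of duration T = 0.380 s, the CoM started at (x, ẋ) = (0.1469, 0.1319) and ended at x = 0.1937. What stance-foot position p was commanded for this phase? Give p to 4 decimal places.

p = 0.1670

ωT = 3.1305·0.380 = 1.189590; cosh(ωT) = 1.795040, sinh(ωT) = 1.490694
x(T) = p + (x₀−p)·cosh(ωT) + (ẋ₀/ω)·sinh(ωT) ⇒ p·(1 − cosh) = x(T) − x₀·cosh − (ẋ₀/ω)·sinh
numerator   = 0.1937 − (0.1469)·1.795040 − (0.1319/3.1305)·1.490694 = -0.132800
denominator = 1 − 1.795040 = -0.795040
p = -0.132800 / -0.795040 = 0.1670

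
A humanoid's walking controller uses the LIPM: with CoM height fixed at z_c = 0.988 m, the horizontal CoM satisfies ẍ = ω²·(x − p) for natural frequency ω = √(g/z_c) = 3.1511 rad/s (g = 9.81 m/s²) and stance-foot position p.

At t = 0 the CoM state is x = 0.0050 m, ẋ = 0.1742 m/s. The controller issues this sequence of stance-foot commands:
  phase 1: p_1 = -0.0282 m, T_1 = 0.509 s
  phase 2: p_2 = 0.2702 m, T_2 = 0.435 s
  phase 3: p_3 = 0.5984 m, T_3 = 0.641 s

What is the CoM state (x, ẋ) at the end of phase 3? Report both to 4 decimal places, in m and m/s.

x = 1.4358, ẋ = 2.8082

phase 1: p=-0.0282, T=0.509, ωT=1.603910, cosh=2.586772, sinh=2.385664; start (x,ẋ)=(0.005000, 0.174200) → end (x,ẋ)=(0.189566, 0.700196)
phase 2: p=0.2702, T=0.435, ωT=1.370729, cosh=2.096070, sinh=1.842148; start (x,ẋ)=(0.189566, 0.700196) → end (x,ẋ)=(0.510523, 0.999594)
phase 3: p=0.5984, T=0.641, ωT=2.019855, cosh=3.834954, sinh=3.702279; start (x,ẋ)=(0.510523, 0.999594) → end (x,ẋ)=(1.435834, 2.808199)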